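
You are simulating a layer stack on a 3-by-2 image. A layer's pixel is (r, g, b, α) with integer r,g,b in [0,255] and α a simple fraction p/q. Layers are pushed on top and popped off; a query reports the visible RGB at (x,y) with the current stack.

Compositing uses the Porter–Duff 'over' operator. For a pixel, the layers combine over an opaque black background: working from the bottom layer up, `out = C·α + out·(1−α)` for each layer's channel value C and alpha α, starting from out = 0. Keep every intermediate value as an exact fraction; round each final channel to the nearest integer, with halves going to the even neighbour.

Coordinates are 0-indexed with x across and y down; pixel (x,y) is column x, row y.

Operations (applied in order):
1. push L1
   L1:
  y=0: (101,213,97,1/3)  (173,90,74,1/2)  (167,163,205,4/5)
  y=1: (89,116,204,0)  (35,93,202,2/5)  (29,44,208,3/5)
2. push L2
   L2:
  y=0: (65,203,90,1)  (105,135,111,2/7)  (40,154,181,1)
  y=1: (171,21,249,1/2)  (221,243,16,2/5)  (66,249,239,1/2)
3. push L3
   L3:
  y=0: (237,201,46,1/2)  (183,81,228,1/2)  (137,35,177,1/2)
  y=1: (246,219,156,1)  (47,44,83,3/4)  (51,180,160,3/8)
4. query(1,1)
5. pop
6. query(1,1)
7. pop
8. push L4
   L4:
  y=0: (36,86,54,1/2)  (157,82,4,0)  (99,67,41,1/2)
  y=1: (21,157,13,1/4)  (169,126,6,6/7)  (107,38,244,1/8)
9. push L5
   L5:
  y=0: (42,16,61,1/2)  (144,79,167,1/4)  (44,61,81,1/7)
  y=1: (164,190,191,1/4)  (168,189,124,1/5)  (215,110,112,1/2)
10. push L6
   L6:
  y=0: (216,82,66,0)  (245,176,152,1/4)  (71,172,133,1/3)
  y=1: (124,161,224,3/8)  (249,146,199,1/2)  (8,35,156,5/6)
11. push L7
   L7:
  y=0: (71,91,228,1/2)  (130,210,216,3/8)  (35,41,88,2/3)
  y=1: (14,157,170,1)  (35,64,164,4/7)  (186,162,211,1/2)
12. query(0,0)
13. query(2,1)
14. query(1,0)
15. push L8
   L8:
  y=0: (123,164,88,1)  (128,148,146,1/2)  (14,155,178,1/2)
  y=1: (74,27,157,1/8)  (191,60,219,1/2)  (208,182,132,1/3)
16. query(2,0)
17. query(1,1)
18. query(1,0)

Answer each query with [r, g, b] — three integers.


at x=1,y=1 over L1,L2,L3:
+L1 (α=2/5) → [14, 186/5, 404/5]
+L2 (α=2/5) → [484/5, 2988/25, 1372/25]
+L3 (α=3/4) → [1189/20, 1572/25, 7597/100]
→ [59, 63, 76]

(1,1) stack=L1,L2; from [0,0,0]:
L1 α=2/5: [14, 186/5, 404/5]
L2 α=2/5: [484/5, 2988/25, 1372/25]
= [97, 120, 55]

query (0,0) [L1,L4,L5,L6,L7] — begin 0,0,0
after L1 α=1/3: [101/3, 71, 97/3]
after L4 α=1/2: [209/6, 157/2, 259/6]
after L5 α=1/2: [461/12, 189/4, 625/12]
after L6 α=0: [461/12, 189/4, 625/12]
after L7 α=1/2: [1313/24, 553/8, 3361/24]
→ [55, 69, 140]

at x=2,y=1 over L1,L4,L5,L6,L7:
L1 α=3/5: [87/5, 132/5, 624/5]
L4 α=1/8: [143/5, 557/20, 1397/10]
L5 α=1/2: [609/5, 2757/40, 2517/20]
L6 α=5/6: [809/30, 9757/240, 6039/40]
L7 α=1/2: [6389/60, 48637/480, 14479/80]
→ [106, 101, 181]

query (1,0) [L1,L4,L5,L6,L7] — begin 0,0,0
after L1 α=1/2: [173/2, 45, 37]
after L4 α=0: [173/2, 45, 37]
after L5 α=1/4: [807/8, 107/2, 139/2]
after L6 α=1/4: [4381/32, 673/8, 721/8]
after L7 α=3/8: [34385/256, 8405/64, 8789/64]
rounded: [134, 131, 137]

(2,0) stack=L1,L4,L5,L6,L7,L8; from [0,0,0]:
+L1 (α=4/5) → [668/5, 652/5, 164]
+L4 (α=1/2) → [1163/10, 987/10, 205/2]
+L5 (α=1/7) → [3709/35, 3266/35, 696/7]
+L6 (α=1/3) → [3301/35, 4184/35, 2323/21]
+L7 (α=2/3) → [1917/35, 7054/105, 6019/63]
+L8 (α=1/2) → [2407/70, 23329/210, 17233/126]
= [34, 111, 137]

at x=1,y=1 over L1,L4,L5,L6,L7,L8:
L1 α=2/5: [14, 186/5, 404/5]
L4 α=6/7: [1028/7, 3966/35, 584/35]
L5 α=1/5: [5288/35, 22479/175, 6676/175]
L6 α=1/2: [14003/70, 48029/350, 41501/350]
L7 α=4/7: [51809/490, 233687/2450, 354103/2450]
L8 α=1/2: [145399/980, 380687/4900, 890653/4900]
→ [148, 78, 182]

query (1,0) [L1,L4,L5,L6,L7,L8] — begin 0,0,0
L1 α=1/2: [173/2, 45, 37]
L4 α=0: [173/2, 45, 37]
L5 α=1/4: [807/8, 107/2, 139/2]
L6 α=1/4: [4381/32, 673/8, 721/8]
L7 α=3/8: [34385/256, 8405/64, 8789/64]
L8 α=1/2: [67153/512, 17877/128, 18133/128]
rounded: [131, 140, 142]


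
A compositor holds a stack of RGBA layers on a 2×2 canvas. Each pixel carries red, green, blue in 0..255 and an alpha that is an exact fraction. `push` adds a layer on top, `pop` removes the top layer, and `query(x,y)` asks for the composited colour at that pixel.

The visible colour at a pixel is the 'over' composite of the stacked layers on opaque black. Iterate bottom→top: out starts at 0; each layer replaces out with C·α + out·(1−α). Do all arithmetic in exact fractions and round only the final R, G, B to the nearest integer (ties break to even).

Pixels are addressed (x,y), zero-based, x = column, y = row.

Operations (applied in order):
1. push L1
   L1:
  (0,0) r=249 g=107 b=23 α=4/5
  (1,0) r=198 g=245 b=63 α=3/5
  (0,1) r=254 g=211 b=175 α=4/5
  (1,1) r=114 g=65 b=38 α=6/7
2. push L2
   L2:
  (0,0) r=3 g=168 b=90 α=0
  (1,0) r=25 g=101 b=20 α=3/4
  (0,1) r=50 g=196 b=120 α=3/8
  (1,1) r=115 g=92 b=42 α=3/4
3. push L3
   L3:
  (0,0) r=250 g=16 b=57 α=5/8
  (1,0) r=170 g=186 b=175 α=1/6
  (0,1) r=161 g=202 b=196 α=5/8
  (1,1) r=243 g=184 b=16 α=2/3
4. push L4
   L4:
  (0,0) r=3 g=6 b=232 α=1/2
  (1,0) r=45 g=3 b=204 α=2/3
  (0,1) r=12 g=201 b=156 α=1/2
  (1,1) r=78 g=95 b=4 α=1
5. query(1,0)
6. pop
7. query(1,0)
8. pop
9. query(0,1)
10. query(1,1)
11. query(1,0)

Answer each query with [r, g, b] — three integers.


query (1,0) [L1,L2,L3,L4] — begin 0,0,0
after L1 α=3/5: [594/5, 147, 189/5]
after L2 α=3/4: [969/20, 225/2, 489/20]
after L3 α=1/6: [1649/24, 499/4, 1189/24]
after L4 α=2/3: [3809/72, 523/12, 10981/72]
= [53, 44, 153]

query (1,0) [L1,L2,L3] — begin 0,0,0
after L1 α=3/5: [594/5, 147, 189/5]
after L2 α=3/4: [969/20, 225/2, 489/20]
after L3 α=1/6: [1649/24, 499/4, 1189/24]
= [69, 125, 50]

at x=0,y=1 over L1,L2:
after L1 α=4/5: [1016/5, 844/5, 140]
after L2 α=3/8: [583/4, 179, 265/2]
rounded: [146, 179, 132]

at x=1,y=1 over L1,L2:
+L1 (α=6/7) → [684/7, 390/7, 228/7]
+L2 (α=3/4) → [3099/28, 1161/14, 555/14]
→ [111, 83, 40]

query (1,0) [L1,L2] — begin 0,0,0
+L1 (α=3/5) → [594/5, 147, 189/5]
+L2 (α=3/4) → [969/20, 225/2, 489/20]
→ [48, 112, 24]


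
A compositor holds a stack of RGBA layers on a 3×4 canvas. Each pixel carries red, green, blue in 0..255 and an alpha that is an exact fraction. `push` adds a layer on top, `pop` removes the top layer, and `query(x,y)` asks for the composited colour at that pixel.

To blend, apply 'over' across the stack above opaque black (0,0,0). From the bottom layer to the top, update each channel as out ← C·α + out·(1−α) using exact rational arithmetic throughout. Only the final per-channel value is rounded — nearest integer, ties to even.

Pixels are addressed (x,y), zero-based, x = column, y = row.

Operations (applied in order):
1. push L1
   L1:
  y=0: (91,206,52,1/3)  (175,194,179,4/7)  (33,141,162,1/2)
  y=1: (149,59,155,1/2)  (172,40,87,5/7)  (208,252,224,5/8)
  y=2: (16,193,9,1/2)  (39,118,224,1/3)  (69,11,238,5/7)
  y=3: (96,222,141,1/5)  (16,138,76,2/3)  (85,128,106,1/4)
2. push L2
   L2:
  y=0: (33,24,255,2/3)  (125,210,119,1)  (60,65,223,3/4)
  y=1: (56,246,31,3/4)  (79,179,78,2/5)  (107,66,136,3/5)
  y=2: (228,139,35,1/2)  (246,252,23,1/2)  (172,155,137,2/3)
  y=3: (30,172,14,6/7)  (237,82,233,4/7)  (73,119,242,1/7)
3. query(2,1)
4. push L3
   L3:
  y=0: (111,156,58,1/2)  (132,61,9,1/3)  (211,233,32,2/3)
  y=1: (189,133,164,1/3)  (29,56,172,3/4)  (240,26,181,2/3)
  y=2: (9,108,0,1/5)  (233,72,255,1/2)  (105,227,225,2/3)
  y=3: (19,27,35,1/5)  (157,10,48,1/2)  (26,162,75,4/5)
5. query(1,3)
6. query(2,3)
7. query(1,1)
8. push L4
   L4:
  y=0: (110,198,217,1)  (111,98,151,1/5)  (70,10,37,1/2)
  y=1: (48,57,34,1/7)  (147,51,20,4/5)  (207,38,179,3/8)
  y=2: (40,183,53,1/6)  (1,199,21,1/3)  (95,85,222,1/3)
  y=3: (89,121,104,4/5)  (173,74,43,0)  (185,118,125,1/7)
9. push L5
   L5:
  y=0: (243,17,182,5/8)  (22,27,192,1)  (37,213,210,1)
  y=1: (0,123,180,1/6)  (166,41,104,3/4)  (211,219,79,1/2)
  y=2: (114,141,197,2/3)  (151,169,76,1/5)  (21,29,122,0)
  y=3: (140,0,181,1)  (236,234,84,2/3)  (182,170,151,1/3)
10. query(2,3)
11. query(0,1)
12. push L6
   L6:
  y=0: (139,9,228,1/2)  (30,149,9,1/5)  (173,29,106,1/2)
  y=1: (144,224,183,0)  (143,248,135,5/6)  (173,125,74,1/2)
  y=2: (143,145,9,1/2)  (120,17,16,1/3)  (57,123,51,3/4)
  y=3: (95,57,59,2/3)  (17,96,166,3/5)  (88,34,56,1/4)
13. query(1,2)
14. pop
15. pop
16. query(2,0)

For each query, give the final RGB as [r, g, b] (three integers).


at x=2,y=1 over L1,L2:
L1 α=5/8: [130, 315/2, 140]
L2 α=3/5: [581/5, 513/5, 688/5]
= [116, 103, 138]

query (1,3) [L1,L2,L3] — begin 0,0,0
L1 α=2/3: [32/3, 92, 152/3]
L2 α=4/7: [140, 604/7, 1084/7]
L3 α=1/2: [297/2, 337/7, 710/7]
rounded: [148, 48, 101]

(2,3) stack=L1,L2,L3; from [0,0,0]:
after L1 α=1/4: [85/4, 32, 53/2]
after L2 α=1/7: [401/14, 311/7, 401/7]
after L3 α=4/5: [1857/70, 4847/35, 2501/35]
→ [27, 138, 71]

(1,1) stack=L1,L2,L3; from [0,0,0]:
L1 α=5/7: [860/7, 200/7, 435/7]
L2 α=2/5: [3686/35, 3106/35, 2397/35]
L3 α=3/4: [6731/140, 4493/70, 20457/140]
rounded: [48, 64, 146]

query (2,3) [L1,L2,L3,L4,L5] — begin 0,0,0
+L1 (α=1/4) → [85/4, 32, 53/2]
+L2 (α=1/7) → [401/14, 311/7, 401/7]
+L3 (α=4/5) → [1857/70, 4847/35, 2501/35]
+L4 (α=1/7) → [12046/245, 33212/245, 19381/245]
+L5 (α=1/3) → [22894/245, 108074/735, 75757/735]
rounded: [93, 147, 103]

(0,1) stack=L1,L2,L3,L4,L5; from [0,0,0]:
after L1 α=1/2: [149/2, 59/2, 155/2]
after L2 α=3/4: [485/8, 1535/8, 341/8]
after L3 α=1/3: [1241/12, 689/4, 997/12]
after L4 α=1/7: [191/2, 2181/14, 1065/14]
after L5 α=1/6: [955/12, 4209/28, 2615/28]
rounded: [80, 150, 93]

(1,2) stack=L1,L2,L3,L4,L5,L6; from [0,0,0]:
+L1 (α=1/3) → [13, 118/3, 224/3]
+L2 (α=1/2) → [259/2, 437/3, 293/6]
+L3 (α=1/2) → [725/4, 653/6, 1823/12]
+L4 (α=1/3) → [727/6, 1250/9, 1949/18]
+L5 (α=1/5) → [1907/15, 6521/45, 4582/45]
+L6 (α=1/3) → [5614/45, 13807/135, 9884/135]
= [125, 102, 73]

query (2,0) [L1,L2,L3,L4] — begin 0,0,0
+L1 (α=1/2) → [33/2, 141/2, 81]
+L2 (α=3/4) → [393/8, 531/8, 375/2]
+L3 (α=2/3) → [3769/24, 4259/24, 503/6]
+L4 (α=1/2) → [5449/48, 4499/48, 725/12]
rounded: [114, 94, 60]


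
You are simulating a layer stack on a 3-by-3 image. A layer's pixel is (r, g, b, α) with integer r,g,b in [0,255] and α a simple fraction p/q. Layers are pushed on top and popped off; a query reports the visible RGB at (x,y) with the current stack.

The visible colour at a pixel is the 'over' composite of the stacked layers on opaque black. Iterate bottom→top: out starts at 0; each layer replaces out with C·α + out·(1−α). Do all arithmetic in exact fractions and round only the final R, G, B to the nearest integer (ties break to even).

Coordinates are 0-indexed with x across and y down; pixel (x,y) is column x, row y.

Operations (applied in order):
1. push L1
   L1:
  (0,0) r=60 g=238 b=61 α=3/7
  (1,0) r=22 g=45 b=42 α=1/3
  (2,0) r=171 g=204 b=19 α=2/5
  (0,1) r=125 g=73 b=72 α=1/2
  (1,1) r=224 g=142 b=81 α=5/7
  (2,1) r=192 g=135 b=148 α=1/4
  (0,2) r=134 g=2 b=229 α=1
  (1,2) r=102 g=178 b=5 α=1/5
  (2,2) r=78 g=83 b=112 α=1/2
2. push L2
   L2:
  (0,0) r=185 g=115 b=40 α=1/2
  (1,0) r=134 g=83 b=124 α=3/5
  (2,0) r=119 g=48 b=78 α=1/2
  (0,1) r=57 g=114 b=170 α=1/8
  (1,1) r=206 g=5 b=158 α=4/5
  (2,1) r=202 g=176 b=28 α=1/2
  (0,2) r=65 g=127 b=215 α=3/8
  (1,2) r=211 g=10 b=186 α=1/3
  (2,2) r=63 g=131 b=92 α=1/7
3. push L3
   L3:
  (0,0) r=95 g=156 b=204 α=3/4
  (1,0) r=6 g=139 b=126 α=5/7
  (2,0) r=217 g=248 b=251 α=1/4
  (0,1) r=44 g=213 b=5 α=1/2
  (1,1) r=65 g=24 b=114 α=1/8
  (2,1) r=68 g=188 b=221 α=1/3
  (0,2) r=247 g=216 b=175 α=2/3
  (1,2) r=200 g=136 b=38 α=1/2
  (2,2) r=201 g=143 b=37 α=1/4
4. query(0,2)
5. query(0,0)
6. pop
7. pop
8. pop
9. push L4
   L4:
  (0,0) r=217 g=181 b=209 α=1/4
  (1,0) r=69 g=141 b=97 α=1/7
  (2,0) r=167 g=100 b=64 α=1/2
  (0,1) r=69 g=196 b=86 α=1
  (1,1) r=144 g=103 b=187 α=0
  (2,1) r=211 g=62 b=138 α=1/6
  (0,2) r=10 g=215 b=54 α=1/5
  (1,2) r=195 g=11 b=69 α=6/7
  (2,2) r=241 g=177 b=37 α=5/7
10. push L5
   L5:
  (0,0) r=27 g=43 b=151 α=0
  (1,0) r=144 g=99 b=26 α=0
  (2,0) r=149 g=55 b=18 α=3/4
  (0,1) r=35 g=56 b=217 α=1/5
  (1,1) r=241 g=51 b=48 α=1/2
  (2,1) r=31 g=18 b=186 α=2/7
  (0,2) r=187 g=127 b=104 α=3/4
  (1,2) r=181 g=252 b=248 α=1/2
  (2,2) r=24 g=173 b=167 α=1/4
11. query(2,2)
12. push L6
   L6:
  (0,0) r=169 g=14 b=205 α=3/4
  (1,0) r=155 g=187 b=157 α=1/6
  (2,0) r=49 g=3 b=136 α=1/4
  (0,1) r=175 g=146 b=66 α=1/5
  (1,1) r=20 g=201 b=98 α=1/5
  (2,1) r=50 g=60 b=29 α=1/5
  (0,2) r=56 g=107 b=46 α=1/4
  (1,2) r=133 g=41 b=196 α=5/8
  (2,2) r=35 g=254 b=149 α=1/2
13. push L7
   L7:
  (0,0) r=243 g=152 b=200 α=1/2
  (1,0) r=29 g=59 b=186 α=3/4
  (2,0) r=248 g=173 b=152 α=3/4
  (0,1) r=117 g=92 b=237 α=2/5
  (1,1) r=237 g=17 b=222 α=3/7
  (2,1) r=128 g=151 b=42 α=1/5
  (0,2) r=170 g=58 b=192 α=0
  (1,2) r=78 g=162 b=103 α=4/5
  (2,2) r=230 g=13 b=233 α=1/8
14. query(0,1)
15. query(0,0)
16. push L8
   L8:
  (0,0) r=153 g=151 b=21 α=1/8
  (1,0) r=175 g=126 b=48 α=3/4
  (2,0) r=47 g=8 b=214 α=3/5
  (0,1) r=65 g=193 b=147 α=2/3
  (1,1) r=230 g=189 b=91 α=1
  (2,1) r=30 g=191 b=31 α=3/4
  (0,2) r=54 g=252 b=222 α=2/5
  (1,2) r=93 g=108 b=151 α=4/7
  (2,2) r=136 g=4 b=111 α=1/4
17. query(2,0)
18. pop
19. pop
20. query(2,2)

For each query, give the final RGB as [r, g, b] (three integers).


(0,2) stack=L1,L2,L3; from [0,0,0]:
L1 α=1: [134, 2, 229]
L2 α=3/8: [865/8, 391/8, 895/4]
L3 α=2/3: [4817/24, 3847/24, 765/4]
rounded: [201, 160, 191]

at x=0,y=0 over L1,L2,L3:
L1 α=3/7: [180/7, 102, 183/7]
L2 α=1/2: [1475/14, 217/2, 463/14]
L3 α=3/4: [5465/56, 1153/8, 9031/56]
→ [98, 144, 161]

at x=2,y=2 over L4,L5:
L4 α=5/7: [1205/7, 885/7, 185/7]
L5 α=1/4: [3783/28, 1933/14, 431/7]
→ [135, 138, 62]

(0,1) stack=L4,L5,L6,L7; from [0,0,0]:
L4 α=1: [69, 196, 86]
L5 α=1/5: [311/5, 168, 561/5]
L6 α=1/5: [2119/25, 818/5, 2574/25]
L7 α=2/5: [12207/125, 3374/25, 19572/125]
→ [98, 135, 157]

at x=0,y=0 over L4,L5,L6,L7:
L4 α=1/4: [217/4, 181/4, 209/4]
L5 α=0: [217/4, 181/4, 209/4]
L6 α=3/4: [2245/16, 349/16, 2669/16]
L7 α=1/2: [6133/32, 2781/32, 5869/32]
= [192, 87, 183]

query (2,0) [L4,L5,L6,L7,L8] — begin 0,0,0
+L4 (α=1/2) → [167/2, 50, 32]
+L5 (α=3/4) → [1061/8, 215/4, 43/2]
+L6 (α=1/4) → [3575/32, 657/16, 401/8]
+L7 (α=3/4) → [27383/128, 8961/64, 4049/32]
+L8 (α=3/5) → [36407/320, 9729/160, 14321/80]
rounded: [114, 61, 179]

at x=2,y=2 over L4,L5,L6:
after L4 α=5/7: [1205/7, 885/7, 185/7]
after L5 α=1/4: [3783/28, 1933/14, 431/7]
after L6 α=1/2: [4763/56, 5489/28, 737/7]
→ [85, 196, 105]


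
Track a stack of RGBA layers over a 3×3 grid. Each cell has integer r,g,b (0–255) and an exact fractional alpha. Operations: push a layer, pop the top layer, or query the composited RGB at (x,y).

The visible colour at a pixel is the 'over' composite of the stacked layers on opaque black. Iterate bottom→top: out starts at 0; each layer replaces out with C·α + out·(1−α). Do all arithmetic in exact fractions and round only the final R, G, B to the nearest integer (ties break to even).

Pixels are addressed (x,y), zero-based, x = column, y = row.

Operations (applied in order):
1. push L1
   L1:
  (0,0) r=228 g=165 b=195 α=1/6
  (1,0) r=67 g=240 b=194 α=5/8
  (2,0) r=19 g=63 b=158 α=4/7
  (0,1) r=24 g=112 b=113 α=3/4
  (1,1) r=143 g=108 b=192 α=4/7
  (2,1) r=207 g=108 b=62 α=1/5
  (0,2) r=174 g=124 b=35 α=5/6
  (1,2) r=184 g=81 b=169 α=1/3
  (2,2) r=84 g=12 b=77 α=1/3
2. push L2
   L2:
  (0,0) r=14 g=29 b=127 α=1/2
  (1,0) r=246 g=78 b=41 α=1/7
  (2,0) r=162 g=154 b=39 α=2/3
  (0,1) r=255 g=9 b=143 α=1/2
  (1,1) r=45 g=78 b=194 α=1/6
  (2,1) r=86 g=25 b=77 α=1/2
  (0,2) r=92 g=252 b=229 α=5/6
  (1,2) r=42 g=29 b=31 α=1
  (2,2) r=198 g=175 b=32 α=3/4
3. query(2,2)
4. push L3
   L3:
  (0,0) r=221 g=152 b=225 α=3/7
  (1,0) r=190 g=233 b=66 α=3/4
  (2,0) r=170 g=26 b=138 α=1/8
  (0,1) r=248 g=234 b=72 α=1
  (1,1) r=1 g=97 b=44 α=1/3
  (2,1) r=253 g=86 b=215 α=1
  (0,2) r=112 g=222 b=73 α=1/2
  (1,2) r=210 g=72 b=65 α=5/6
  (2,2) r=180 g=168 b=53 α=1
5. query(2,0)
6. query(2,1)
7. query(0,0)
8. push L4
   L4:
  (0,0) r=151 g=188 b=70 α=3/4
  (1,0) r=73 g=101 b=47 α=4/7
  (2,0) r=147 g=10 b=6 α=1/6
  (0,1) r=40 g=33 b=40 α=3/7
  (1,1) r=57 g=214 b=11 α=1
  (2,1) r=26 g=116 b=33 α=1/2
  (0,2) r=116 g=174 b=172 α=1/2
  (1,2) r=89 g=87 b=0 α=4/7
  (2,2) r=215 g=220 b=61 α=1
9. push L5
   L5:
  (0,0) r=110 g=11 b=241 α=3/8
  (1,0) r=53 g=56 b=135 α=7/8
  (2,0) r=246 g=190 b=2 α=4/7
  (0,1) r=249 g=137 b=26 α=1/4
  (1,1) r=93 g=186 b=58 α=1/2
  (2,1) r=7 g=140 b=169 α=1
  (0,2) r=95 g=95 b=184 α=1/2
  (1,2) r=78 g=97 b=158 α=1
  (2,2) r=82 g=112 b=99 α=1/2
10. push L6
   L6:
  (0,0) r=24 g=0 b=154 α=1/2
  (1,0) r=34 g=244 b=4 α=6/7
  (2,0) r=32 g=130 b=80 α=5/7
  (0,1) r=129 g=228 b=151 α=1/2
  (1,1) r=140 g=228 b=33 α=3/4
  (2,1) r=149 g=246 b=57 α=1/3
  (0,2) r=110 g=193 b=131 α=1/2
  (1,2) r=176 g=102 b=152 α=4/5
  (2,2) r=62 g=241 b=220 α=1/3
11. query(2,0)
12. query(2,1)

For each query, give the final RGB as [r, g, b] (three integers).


at x=2,y=2 over L1,L2:
+L1 (α=1/3) → [28, 4, 77/3]
+L2 (α=3/4) → [311/2, 529/4, 365/12]
rounded: [156, 132, 30]

(2,0) stack=L1,L2,L3; from [0,0,0]:
L1 α=4/7: [76/7, 36, 632/7]
L2 α=2/3: [2344/21, 344/3, 1178/21]
L3 α=1/8: [1427/12, 1243/12, 199/3]
→ [119, 104, 66]

(2,1) stack=L1,L2,L3; from [0,0,0]:
+L1 (α=1/5) → [207/5, 108/5, 62/5]
+L2 (α=1/2) → [637/10, 233/10, 447/10]
+L3 (α=1) → [253, 86, 215]
rounded: [253, 86, 215]

at x=0,y=0 over L1,L2,L3:
+L1 (α=1/6) → [38, 55/2, 65/2]
+L2 (α=1/2) → [26, 113/4, 319/4]
+L3 (α=3/7) → [767/7, 569/7, 142]
rounded: [110, 81, 142]

(2,0) stack=L1,L2,L3,L4,L5,L6; from [0,0,0]:
after L1 α=4/7: [76/7, 36, 632/7]
after L2 α=2/3: [2344/21, 344/3, 1178/21]
after L3 α=1/8: [1427/12, 1243/12, 199/3]
after L4 α=1/6: [8899/72, 6335/72, 1013/18]
after L5 α=4/7: [4645/24, 24575/168, 1061/42]
after L6 α=5/7: [6565/84, 79175/588, 9461/147]
rounded: [78, 135, 64]

at x=2,y=1 over L1,L2,L3,L4,L5,L6:
+L1 (α=1/5) → [207/5, 108/5, 62/5]
+L2 (α=1/2) → [637/10, 233/10, 447/10]
+L3 (α=1) → [253, 86, 215]
+L4 (α=1/2) → [279/2, 101, 124]
+L5 (α=1) → [7, 140, 169]
+L6 (α=1/3) → [163/3, 526/3, 395/3]
→ [54, 175, 132]


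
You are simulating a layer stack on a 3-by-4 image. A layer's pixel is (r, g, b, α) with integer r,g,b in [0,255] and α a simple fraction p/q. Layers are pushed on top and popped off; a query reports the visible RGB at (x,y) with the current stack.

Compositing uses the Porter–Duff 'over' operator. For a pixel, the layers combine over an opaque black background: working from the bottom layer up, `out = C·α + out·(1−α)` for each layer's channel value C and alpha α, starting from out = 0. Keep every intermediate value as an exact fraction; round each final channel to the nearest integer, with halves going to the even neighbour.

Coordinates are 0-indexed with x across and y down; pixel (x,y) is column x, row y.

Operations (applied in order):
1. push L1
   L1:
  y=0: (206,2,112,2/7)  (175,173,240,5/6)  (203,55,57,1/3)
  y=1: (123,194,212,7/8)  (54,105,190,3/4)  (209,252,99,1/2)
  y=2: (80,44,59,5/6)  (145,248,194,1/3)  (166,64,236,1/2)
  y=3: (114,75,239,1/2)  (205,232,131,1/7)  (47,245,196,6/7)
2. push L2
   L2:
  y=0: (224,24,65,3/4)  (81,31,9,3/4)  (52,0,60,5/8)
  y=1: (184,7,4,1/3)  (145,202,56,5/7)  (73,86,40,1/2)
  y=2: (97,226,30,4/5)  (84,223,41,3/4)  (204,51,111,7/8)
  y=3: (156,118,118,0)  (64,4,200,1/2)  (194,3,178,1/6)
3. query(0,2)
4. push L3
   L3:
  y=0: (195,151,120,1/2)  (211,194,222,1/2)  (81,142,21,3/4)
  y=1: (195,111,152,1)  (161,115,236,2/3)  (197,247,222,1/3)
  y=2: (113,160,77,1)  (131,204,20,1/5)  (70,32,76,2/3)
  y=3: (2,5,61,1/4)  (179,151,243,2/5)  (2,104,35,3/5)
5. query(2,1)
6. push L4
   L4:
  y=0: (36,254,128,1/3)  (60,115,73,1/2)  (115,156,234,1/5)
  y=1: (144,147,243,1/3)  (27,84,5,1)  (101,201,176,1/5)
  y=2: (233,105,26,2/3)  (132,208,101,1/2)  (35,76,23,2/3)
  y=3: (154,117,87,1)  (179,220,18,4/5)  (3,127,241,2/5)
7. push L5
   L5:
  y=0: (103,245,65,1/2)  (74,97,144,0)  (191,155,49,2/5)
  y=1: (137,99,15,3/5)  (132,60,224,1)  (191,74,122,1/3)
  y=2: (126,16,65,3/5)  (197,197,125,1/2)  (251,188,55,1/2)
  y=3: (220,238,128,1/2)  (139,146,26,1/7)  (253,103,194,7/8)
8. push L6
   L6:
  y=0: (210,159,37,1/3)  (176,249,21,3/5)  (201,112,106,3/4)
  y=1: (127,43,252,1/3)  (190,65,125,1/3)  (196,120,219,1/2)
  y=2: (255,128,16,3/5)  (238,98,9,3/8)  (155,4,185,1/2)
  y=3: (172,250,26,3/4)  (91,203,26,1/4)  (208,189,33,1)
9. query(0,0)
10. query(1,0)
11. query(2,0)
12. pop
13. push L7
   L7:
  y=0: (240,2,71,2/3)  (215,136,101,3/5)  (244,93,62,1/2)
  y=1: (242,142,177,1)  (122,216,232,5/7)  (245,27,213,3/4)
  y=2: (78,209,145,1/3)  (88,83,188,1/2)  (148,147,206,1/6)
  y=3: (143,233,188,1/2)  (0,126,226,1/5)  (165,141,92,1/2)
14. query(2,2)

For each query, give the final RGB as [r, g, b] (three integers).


(0,2) stack=L1,L2; from [0,0,0]:
L1 α=5/6: [200/3, 110/3, 295/6]
L2 α=4/5: [1364/15, 2822/15, 203/6]
rounded: [91, 188, 34]

query (2,1) [L1,L2,L3] — begin 0,0,0
L1 α=1/2: [209/2, 126, 99/2]
L2 α=1/2: [355/4, 106, 179/4]
L3 α=1/3: [749/6, 153, 623/6]
rounded: [125, 153, 104]

query (0,0) [L1,L2,L3,L4,L5,L6] — begin 0,0,0
after L1 α=2/7: [412/7, 4/7, 32]
after L2 α=3/4: [1279/7, 127/7, 227/4]
after L3 α=1/2: [1322/7, 592/7, 707/8]
after L4 α=1/3: [2896/21, 2962/21, 1219/12]
after L5 α=1/2: [5059/42, 8107/42, 1999/24]
after L6 α=1/3: [9469/63, 11446/63, 2443/36]
rounded: [150, 182, 68]

at x=1,y=0 over L1,L2,L3,L4,L5,L6:
after L1 α=5/6: [875/6, 865/6, 200]
after L2 α=3/4: [2333/24, 1423/24, 227/4]
after L3 α=1/2: [7397/48, 6079/48, 1115/8]
after L4 α=1/2: [10277/96, 11599/96, 1699/16]
after L5 α=0: [10277/96, 11599/96, 1699/16]
after L6 α=3/5: [35621/240, 9491/48, 2203/40]
rounded: [148, 198, 55]

at x=2,y=0 over L1,L2,L3,L4,L5,L6:
+L1 (α=1/3) → [203/3, 55/3, 19]
+L2 (α=5/8) → [463/8, 55/8, 357/8]
+L3 (α=3/4) → [2407/32, 3463/32, 861/32]
+L4 (α=1/5) → [3327/40, 4711/40, 2733/40]
+L5 (α=2/5) → [25261/200, 26533/200, 12119/200]
+L6 (α=3/4) → [145861/800, 93733/800, 75719/800]
→ [182, 117, 95]

(2,2) stack=L1,L2,L3,L4,L5,L7; from [0,0,0]:
L1 α=1/2: [83, 32, 118]
L2 α=7/8: [1511/8, 389/8, 895/8]
L3 α=2/3: [877/8, 901/24, 2111/24]
L4 α=2/3: [479/8, 4549/72, 3215/72]
L5 α=1/2: [2487/16, 18085/144, 7175/144]
L7 α=1/6: [14803/96, 111593/864, 65539/864]
rounded: [154, 129, 76]


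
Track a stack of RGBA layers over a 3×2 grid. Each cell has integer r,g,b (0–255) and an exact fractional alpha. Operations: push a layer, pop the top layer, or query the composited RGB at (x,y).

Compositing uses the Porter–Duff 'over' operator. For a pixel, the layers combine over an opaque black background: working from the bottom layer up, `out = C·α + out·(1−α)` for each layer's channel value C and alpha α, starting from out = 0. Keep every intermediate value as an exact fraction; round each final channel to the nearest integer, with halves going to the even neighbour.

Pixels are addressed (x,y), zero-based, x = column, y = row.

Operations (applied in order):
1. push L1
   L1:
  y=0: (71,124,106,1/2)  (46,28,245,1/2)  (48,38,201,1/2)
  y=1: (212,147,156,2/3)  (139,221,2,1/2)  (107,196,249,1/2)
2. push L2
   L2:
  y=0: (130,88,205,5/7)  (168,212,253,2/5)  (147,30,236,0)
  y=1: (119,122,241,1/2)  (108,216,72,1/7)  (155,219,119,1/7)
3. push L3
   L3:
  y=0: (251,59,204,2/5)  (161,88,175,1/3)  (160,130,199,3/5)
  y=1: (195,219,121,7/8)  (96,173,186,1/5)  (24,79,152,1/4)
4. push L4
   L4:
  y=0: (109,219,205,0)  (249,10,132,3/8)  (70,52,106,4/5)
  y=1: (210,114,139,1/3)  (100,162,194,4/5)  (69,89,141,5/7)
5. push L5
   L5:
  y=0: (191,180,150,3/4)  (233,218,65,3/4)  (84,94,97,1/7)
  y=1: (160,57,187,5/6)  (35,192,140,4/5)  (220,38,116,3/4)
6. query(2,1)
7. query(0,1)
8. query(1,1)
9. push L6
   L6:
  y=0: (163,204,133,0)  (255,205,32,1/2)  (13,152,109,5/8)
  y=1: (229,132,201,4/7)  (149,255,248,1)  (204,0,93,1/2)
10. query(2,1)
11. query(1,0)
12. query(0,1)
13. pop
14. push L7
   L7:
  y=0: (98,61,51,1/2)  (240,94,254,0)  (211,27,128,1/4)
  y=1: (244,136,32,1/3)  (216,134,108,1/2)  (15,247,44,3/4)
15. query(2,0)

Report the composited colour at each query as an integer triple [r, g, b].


at x=2,y=1 over L1,L2,L3,L4,L5:
after L1 α=1/2: [107/2, 98, 249/2]
after L2 α=1/7: [68, 807/7, 866/7]
after L3 α=1/4: [57, 1487/14, 1831/14]
after L4 α=5/7: [459/7, 4602/49, 6766/49]
after L5 α=3/4: [5079/28, 2547/49, 11909/98]
→ [181, 52, 122]

(0,1) stack=L1,L2,L3,L4,L5; from [0,0,0]:
after L1 α=2/3: [424/3, 98, 104]
after L2 α=1/2: [781/6, 110, 345/2]
after L3 α=7/8: [8971/48, 1643/8, 2039/16]
after L4 α=1/3: [14011/72, 2099/12, 3151/24]
after L5 α=5/6: [71611/432, 5519/72, 25591/144]
rounded: [166, 77, 178]

at x=1,y=1 over L1,L2,L3,L4,L5:
L1 α=1/2: [139/2, 221/2, 1]
L2 α=1/7: [75, 879/7, 78/7]
L3 α=1/5: [396/5, 4727/35, 1614/35]
L4 α=4/5: [2396/25, 27407/175, 28774/175]
L5 α=4/5: [5896/125, 161807/875, 126774/875]
rounded: [47, 185, 145]

at x=2,y=1 over L1,L2,L3,L4,L5,L6:
+L1 (α=1/2) → [107/2, 98, 249/2]
+L2 (α=1/7) → [68, 807/7, 866/7]
+L3 (α=1/4) → [57, 1487/14, 1831/14]
+L4 (α=5/7) → [459/7, 4602/49, 6766/49]
+L5 (α=3/4) → [5079/28, 2547/49, 11909/98]
+L6 (α=1/2) → [10791/56, 2547/98, 21023/196]
= [193, 26, 107]

query (1,0) [L1,L2,L3,L4,L5,L6] — begin 0,0,0
L1 α=1/2: [23, 14, 245/2]
L2 α=2/5: [81, 466/5, 1747/10]
L3 α=1/3: [323/3, 1372/15, 874/5]
L4 α=3/8: [482/3, 731/12, 635/4]
L5 α=3/4: [2579/12, 8579/48, 1415/16]
L6 α=1/2: [5639/24, 18419/96, 1927/32]
rounded: [235, 192, 60]

query (0,1) [L1,L2,L3,L4,L5,L6] — begin 0,0,0
after L1 α=2/3: [424/3, 98, 104]
after L2 α=1/2: [781/6, 110, 345/2]
after L3 α=7/8: [8971/48, 1643/8, 2039/16]
after L4 α=1/3: [14011/72, 2099/12, 3151/24]
after L5 α=5/6: [71611/432, 5519/72, 25591/144]
after L6 α=4/7: [203515/1008, 18191/168, 9169/48]
rounded: [202, 108, 191]

(2,0) stack=L1,L2,L3,L4,L5,L7; from [0,0,0]:
after L1 α=1/2: [24, 19, 201/2]
after L2 α=0: [24, 19, 201/2]
after L3 α=3/5: [528/5, 428/5, 798/5]
after L4 α=4/5: [1928/25, 1468/25, 2918/25]
after L5 α=1/7: [13668/175, 1594/25, 19933/175]
after L7 α=1/4: [77929/700, 5457/100, 82199/700]
rounded: [111, 55, 117]


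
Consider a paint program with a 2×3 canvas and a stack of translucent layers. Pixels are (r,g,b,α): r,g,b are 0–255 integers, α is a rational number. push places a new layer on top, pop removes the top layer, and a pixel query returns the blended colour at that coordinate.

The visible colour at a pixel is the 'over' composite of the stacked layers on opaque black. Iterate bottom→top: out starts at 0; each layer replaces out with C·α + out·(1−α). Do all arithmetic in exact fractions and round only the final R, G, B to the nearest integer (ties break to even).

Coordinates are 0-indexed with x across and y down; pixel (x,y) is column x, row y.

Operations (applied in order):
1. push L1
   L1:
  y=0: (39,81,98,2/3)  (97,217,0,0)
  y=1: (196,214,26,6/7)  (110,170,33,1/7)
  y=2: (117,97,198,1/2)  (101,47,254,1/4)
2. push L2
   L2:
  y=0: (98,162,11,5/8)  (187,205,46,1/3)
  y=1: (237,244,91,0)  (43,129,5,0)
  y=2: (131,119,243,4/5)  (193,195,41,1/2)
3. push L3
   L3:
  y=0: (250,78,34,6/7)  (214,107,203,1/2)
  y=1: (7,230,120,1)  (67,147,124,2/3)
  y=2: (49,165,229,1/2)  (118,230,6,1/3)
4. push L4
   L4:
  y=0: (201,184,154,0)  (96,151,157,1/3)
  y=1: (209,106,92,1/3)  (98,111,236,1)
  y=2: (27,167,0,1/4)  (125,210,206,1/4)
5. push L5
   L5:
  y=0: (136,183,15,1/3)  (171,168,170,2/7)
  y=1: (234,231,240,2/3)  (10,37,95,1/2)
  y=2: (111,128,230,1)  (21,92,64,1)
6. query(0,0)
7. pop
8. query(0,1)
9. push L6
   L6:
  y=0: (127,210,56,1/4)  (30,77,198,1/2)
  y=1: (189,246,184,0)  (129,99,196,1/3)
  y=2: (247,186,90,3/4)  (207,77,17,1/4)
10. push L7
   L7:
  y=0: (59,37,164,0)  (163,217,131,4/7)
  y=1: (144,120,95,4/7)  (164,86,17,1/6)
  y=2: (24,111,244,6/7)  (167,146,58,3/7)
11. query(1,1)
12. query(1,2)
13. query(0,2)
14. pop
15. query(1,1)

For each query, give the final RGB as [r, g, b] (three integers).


at x=0,y=0 over L1,L2,L3,L4,L5:
after L1 α=2/3: [26, 54, 196/3]
after L2 α=5/8: [71, 243/2, 251/8]
after L3 α=6/7: [1571/7, 1179/14, 269/8]
after L4 α=0: [1571/7, 1179/14, 269/8]
after L5 α=1/3: [4094/21, 820/7, 329/12]
rounded: [195, 117, 27]

at x=0,y=1 over L1,L2,L3,L4:
L1 α=6/7: [168, 1284/7, 156/7]
L2 α=0: [168, 1284/7, 156/7]
L3 α=1: [7, 230, 120]
L4 α=1/3: [223/3, 566/3, 332/3]
→ [74, 189, 111]

query (1,1) [L1,L2,L3,L4,L6,L7] — begin 0,0,0
+L1 (α=1/7) → [110/7, 170/7, 33/7]
+L2 (α=0) → [110/7, 170/7, 33/7]
+L3 (α=2/3) → [1048/21, 2228/21, 1769/21]
+L4 (α=1) → [98, 111, 236]
+L6 (α=1/3) → [325/3, 107, 668/3]
+L7 (α=1/6) → [2117/18, 207/2, 3391/18]
rounded: [118, 104, 188]

(1,2) stack=L1,L2,L3,L4,L6,L7; from [0,0,0]:
after L1 α=1/4: [101/4, 47/4, 127/2]
after L2 α=1/2: [873/8, 827/8, 209/4]
after L3 α=1/3: [1345/12, 1747/12, 221/6]
after L4 α=1/4: [1845/16, 2587/16, 633/8]
after L6 α=1/4: [8847/64, 8993/64, 2035/32]
after L7 α=3/7: [2409/16, 16001/112, 3427/56]
rounded: [151, 143, 61]

query (0,2) [L1,L2,L3,L4,L6,L7] — begin 0,0,0
after L1 α=1/2: [117/2, 97/2, 99]
after L2 α=4/5: [233/2, 1049/10, 1071/5]
after L3 α=1/2: [331/4, 2699/20, 1108/5]
after L4 α=1/4: [1101/16, 11437/80, 831/5]
after L6 α=3/4: [12957/64, 56077/320, 2181/20]
after L7 α=6/7: [22173/448, 269197/2240, 31461/140]
rounded: [49, 120, 225]

at x=1,y=1 over L1,L2,L3,L4,L6:
+L1 (α=1/7) → [110/7, 170/7, 33/7]
+L2 (α=0) → [110/7, 170/7, 33/7]
+L3 (α=2/3) → [1048/21, 2228/21, 1769/21]
+L4 (α=1) → [98, 111, 236]
+L6 (α=1/3) → [325/3, 107, 668/3]
rounded: [108, 107, 223]


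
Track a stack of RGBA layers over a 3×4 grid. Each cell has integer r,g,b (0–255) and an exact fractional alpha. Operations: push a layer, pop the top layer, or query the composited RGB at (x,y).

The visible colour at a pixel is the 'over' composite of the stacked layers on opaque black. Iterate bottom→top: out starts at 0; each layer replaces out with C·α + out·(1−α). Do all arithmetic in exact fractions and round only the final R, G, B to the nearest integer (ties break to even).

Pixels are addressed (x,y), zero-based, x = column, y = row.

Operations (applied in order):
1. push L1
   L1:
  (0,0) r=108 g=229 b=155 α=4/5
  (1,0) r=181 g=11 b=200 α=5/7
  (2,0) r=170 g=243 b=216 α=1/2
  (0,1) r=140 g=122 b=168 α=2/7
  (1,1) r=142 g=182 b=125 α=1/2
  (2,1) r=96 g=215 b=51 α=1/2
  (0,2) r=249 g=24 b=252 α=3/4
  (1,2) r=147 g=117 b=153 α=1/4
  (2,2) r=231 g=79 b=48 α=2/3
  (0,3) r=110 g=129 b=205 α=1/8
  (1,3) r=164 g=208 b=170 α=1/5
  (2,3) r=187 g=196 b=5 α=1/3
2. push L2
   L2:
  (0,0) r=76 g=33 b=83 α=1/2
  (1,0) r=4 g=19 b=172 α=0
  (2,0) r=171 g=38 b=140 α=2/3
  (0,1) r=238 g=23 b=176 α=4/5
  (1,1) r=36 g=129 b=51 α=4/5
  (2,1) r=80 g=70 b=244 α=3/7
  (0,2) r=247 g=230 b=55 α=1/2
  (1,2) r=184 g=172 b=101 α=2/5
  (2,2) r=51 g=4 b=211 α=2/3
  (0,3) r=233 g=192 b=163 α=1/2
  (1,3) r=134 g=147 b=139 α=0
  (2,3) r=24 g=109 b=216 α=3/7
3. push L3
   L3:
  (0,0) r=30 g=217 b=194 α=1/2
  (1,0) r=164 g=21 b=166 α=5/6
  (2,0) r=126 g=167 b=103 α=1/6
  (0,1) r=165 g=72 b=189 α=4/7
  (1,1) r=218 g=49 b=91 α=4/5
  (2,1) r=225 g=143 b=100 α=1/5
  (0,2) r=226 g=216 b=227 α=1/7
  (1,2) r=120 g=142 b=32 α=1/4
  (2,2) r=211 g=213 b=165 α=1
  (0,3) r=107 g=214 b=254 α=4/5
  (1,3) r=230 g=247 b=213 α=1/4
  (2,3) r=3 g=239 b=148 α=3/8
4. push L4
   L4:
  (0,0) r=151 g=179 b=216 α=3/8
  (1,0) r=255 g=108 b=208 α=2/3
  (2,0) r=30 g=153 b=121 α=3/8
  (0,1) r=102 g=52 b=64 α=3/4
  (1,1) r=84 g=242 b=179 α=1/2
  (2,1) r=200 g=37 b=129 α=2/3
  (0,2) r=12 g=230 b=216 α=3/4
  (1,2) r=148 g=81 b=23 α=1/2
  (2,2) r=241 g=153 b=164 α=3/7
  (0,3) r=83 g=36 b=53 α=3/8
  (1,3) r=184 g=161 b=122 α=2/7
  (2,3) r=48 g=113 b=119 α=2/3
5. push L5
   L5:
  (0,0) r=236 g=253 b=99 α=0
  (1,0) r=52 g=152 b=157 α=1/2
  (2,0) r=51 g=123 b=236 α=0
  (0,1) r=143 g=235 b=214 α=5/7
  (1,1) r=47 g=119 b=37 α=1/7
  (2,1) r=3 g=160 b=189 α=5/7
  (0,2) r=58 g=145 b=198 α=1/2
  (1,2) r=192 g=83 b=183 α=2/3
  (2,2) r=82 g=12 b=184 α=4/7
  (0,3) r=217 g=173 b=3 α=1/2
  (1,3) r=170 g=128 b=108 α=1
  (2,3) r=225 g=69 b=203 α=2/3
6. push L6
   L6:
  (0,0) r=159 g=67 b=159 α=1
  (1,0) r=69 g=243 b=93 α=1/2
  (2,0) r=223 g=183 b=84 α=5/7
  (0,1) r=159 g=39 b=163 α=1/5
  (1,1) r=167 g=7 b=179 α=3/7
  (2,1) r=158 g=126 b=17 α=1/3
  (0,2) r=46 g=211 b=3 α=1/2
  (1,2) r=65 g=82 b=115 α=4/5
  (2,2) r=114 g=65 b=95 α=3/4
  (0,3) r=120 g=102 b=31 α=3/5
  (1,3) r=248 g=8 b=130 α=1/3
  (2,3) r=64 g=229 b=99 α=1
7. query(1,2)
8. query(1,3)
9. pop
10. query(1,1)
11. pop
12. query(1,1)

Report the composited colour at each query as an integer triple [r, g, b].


query (1,2) [L1,L2,L3,L4,L5,L6] — begin 0,0,0
+L1 (α=1/4) → [147/4, 117/4, 153/4]
+L2 (α=2/5) → [1913/20, 1727/20, 1267/20]
+L3 (α=1/4) → [8139/80, 8021/80, 4441/80]
+L4 (α=1/2) → [19979/160, 14501/160, 6281/160]
+L5 (α=2/3) → [81419/480, 13687/160, 64841/480]
+L6 (α=4/5) → [206219/2400, 66167/800, 285641/2400]
→ [86, 83, 119]

at x=1,y=3 over L1,L2,L3,L4,L5,L6:
after L1 α=1/5: [164/5, 208/5, 34]
after L2 α=0: [164/5, 208/5, 34]
after L3 α=1/4: [821/10, 1859/20, 315/4]
after L4 α=2/7: [1557/14, 3147/28, 2551/28]
after L5 α=1: [170, 128, 108]
after L6 α=1/3: [196, 88, 346/3]
rounded: [196, 88, 115]

query (1,1) [L1,L2,L3,L4,L5] — begin 0,0,0
+L1 (α=1/2) → [71, 91, 125/2]
+L2 (α=4/5) → [43, 607/5, 533/10]
+L3 (α=4/5) → [183, 1587/25, 4173/50]
+L4 (α=1/2) → [267/2, 7637/50, 13123/100]
+L5 (α=1/7) → [848/7, 3698/25, 41219/350]
→ [121, 148, 118]

query (1,1) [L1,L2,L3,L4] — begin 0,0,0
L1 α=1/2: [71, 91, 125/2]
L2 α=4/5: [43, 607/5, 533/10]
L3 α=4/5: [183, 1587/25, 4173/50]
L4 α=1/2: [267/2, 7637/50, 13123/100]
rounded: [134, 153, 131]


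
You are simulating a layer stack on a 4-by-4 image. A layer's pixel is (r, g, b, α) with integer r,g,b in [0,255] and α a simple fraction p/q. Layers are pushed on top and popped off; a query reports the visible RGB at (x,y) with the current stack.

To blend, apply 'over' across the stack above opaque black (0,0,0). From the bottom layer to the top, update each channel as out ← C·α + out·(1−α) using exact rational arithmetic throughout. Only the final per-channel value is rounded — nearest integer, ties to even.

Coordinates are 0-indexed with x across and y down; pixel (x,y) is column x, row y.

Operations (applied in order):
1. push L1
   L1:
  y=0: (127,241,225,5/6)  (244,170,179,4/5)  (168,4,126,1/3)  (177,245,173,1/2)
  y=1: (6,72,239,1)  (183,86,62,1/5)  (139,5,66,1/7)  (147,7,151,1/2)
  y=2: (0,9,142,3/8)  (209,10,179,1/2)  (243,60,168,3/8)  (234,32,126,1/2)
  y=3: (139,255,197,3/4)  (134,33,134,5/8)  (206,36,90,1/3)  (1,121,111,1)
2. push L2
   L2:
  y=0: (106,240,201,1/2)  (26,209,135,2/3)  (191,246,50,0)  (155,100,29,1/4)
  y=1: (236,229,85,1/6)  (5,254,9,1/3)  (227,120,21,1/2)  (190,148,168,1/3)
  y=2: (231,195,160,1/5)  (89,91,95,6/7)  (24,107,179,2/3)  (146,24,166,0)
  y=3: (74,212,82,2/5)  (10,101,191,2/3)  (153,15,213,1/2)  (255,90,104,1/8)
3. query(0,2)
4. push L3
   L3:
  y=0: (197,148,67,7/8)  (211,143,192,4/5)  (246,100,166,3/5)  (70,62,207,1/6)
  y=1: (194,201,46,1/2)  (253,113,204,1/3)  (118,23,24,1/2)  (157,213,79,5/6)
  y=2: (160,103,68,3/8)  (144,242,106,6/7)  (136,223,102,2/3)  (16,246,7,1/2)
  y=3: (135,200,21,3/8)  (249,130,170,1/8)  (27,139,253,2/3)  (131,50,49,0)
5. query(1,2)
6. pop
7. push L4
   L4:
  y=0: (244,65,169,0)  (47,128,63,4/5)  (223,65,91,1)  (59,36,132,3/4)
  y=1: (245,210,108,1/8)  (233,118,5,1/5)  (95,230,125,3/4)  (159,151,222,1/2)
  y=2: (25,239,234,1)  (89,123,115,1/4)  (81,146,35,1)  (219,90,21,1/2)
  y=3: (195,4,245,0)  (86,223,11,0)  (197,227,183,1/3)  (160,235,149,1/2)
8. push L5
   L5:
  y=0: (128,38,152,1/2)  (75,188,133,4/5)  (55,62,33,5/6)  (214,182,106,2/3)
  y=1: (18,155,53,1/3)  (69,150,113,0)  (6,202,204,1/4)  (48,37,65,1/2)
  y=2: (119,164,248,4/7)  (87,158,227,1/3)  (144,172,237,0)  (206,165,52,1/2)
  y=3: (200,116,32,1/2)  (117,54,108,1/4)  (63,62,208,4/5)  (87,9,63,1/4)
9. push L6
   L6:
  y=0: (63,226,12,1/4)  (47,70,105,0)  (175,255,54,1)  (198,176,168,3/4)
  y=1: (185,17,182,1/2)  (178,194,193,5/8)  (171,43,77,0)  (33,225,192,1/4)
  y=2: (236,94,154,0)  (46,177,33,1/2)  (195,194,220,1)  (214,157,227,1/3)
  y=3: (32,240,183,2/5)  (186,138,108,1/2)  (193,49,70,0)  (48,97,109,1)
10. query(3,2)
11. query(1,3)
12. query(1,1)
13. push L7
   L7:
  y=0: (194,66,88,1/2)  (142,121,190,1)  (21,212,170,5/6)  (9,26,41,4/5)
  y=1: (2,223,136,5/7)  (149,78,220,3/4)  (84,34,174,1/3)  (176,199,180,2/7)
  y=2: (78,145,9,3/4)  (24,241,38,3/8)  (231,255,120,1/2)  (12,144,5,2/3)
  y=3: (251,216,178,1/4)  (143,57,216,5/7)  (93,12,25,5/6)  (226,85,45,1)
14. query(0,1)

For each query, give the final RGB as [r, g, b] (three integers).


(0,2) stack=L1,L2; from [0,0,0]:
+L1 (α=3/8) → [0, 27/8, 213/4]
+L2 (α=1/5) → [231/5, 417/10, 373/5]
= [46, 42, 75]

at x=1,y=2 over L1,L2,L3:
+L1 (α=1/2) → [209/2, 5, 179/2]
+L2 (α=6/7) → [1277/14, 551/7, 1319/14]
+L3 (α=6/7) → [13373/98, 10715/49, 10223/98]
rounded: [136, 219, 104]

at x=3,y=2 over L1,L2,L4,L5,L6:
+L1 (α=1/2) → [117, 16, 63]
+L2 (α=0) → [117, 16, 63]
+L4 (α=1/2) → [168, 53, 42]
+L5 (α=1/2) → [187, 109, 47]
+L6 (α=1/3) → [196, 125, 107]
→ [196, 125, 107]

at x=1,y=3 over L1,L2,L4,L5,L6:
L1 α=5/8: [335/4, 165/8, 335/4]
L2 α=2/3: [415/12, 1781/24, 621/4]
L4 α=0: [415/12, 1781/24, 621/4]
L5 α=1/4: [883/16, 2213/32, 2295/16]
L6 α=1/2: [3859/32, 6629/64, 4023/32]
rounded: [121, 104, 126]

query (1,1) [L1,L2,L4,L5,L6] — begin 0,0,0
L1 α=1/5: [183/5, 86/5, 62/5]
L2 α=1/3: [391/15, 1442/15, 169/15]
L4 α=1/5: [5059/75, 7538/75, 751/75]
L5 α=0: [5059/75, 7538/75, 751/75]
L6 α=5/8: [27309/200, 7947/50, 6219/50]
rounded: [137, 159, 124]

at x=0,y=1 over L1,L2,L4,L5,L6,L7:
+L1 (α=1) → [6, 72, 239]
+L2 (α=1/6) → [133/3, 589/6, 640/3]
+L4 (α=1/8) → [833/12, 5383/48, 1201/6]
+L5 (α=1/3) → [941/18, 9103/72, 1360/9]
+L6 (α=1/2) → [4271/36, 10327/144, 1499/9]
+L7 (α=5/7) → [4451/126, 90607/504, 9118/63]
= [35, 180, 145]


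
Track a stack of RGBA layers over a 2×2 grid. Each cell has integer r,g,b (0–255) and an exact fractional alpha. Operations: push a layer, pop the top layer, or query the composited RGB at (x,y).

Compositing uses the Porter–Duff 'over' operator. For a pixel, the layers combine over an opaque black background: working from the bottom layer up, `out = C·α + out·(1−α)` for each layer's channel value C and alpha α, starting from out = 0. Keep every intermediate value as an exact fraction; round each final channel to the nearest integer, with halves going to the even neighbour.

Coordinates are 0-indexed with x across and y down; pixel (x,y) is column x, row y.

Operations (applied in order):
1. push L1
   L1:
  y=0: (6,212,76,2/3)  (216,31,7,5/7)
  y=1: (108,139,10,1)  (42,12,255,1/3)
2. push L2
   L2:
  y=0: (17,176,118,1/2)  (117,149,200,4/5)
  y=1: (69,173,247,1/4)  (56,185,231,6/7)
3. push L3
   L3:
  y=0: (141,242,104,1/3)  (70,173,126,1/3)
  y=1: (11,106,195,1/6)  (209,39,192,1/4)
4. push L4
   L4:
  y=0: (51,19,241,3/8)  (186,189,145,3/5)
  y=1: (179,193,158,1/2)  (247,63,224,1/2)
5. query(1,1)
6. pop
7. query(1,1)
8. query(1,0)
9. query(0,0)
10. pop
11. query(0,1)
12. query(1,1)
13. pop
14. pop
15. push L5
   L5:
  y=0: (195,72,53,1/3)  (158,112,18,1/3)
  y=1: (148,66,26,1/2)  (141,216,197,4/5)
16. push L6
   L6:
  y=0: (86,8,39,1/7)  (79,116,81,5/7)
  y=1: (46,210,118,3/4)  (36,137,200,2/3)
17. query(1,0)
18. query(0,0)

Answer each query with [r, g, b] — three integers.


query (1,1) [L1,L2,L3,L4] — begin 0,0,0
+L1 (α=1/3) → [14, 4, 85]
+L2 (α=6/7) → [50, 1114/7, 1471/7]
+L3 (α=1/4) → [359/4, 3615/28, 5757/28]
+L4 (α=1/2) → [1347/8, 5379/56, 12029/56]
= [168, 96, 215]

at x=1,y=1 over L1,L2,L3:
L1 α=1/3: [14, 4, 85]
L2 α=6/7: [50, 1114/7, 1471/7]
L3 α=1/4: [359/4, 3615/28, 5757/28]
= [90, 129, 206]

(1,0) stack=L1,L2,L3; from [0,0,0]:
after L1 α=5/7: [1080/7, 155/7, 5]
after L2 α=4/5: [4356/35, 4327/35, 161]
after L3 α=1/3: [11162/105, 4903/35, 448/3]
rounded: [106, 140, 149]

at x=0,y=0 over L1,L2,L3:
L1 α=2/3: [4, 424/3, 152/3]
L2 α=1/2: [21/2, 476/3, 253/3]
L3 α=1/3: [54, 1678/9, 818/9]
= [54, 186, 91]

query (0,1) [L1,L2] — begin 0,0,0
L1 α=1: [108, 139, 10]
L2 α=1/4: [393/4, 295/2, 277/4]
→ [98, 148, 69]

query (1,1) [L1,L2] — begin 0,0,0
after L1 α=1/3: [14, 4, 85]
after L2 α=6/7: [50, 1114/7, 1471/7]
→ [50, 159, 210]

query (1,0) [L5,L6] — begin 0,0,0
after L5 α=1/3: [158/3, 112/3, 6]
after L6 α=5/7: [1501/21, 1964/21, 417/7]
= [71, 94, 60]

query (0,0) [L5,L6] — begin 0,0,0
+L5 (α=1/3) → [65, 24, 53/3]
+L6 (α=1/7) → [68, 152/7, 145/7]
→ [68, 22, 21]
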